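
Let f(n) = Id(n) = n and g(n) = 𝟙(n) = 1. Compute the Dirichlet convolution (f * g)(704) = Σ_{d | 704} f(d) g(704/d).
(Id * 𝟙)(704) = 1524

Divisors of 704: [1, 2, 4, 8, 11, 16, 22, 32, 44, 64, 88, 176, 352, 704]. For each d | 704:
  d = 1: Id(1) · 𝟙(704/1) = 1 · 1 = 1
  d = 2: Id(2) · 𝟙(704/2) = 2 · 1 = 2
  d = 4: Id(4) · 𝟙(704/4) = 4 · 1 = 4
  d = 8: Id(8) · 𝟙(704/8) = 8 · 1 = 8
  d = 11: Id(11) · 𝟙(704/11) = 11 · 1 = 11
  d = 16: Id(16) · 𝟙(704/16) = 16 · 1 = 16
  d = 22: Id(22) · 𝟙(704/22) = 22 · 1 = 22
  d = 32: Id(32) · 𝟙(704/32) = 32 · 1 = 32
  d = 44: Id(44) · 𝟙(704/44) = 44 · 1 = 44
  d = 64: Id(64) · 𝟙(704/64) = 64 · 1 = 64
  d = 88: Id(88) · 𝟙(704/88) = 88 · 1 = 88
  d = 176: Id(176) · 𝟙(704/176) = 176 · 1 = 176
  d = 352: Id(352) · 𝟙(704/352) = 352 · 1 = 352
  d = 704: Id(704) · 𝟙(704/704) = 704 · 1 = 704
Summing: (Id * 𝟙)(704) = 1 + 2 + 4 + 8 + 11 + 16 + 22 + 32 + 44 + 64 + 88 + 176 + 352 + 704 = 1524.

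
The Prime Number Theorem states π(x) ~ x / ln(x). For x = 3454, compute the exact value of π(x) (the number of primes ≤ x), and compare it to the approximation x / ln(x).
π(3454) = 482;  x/ln(x) ≈ 423.94;  relative error ≈ 12.04%.

Directly count primes up to 3454: π(3454) = 482. The PNT approximation gives 3454/ln(3454) ≈ 3454/8.14729 ≈ 423.94. Relative error (π(x) − x/ln(x)) / π(x) ≈ 12.04%; the approximation is known to undercount slightly (Li(x) is a better estimate).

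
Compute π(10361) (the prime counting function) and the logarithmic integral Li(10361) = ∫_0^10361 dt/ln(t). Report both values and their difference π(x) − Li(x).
π(10361) = 1271;  Li(10361) ≈ 1285.26;  π(x) − Li(x) ≈ -14.26.

Direct count of primes ≤ 10361 gives π(10361) = 1271. Numerical evaluation of the logarithmic integral gives Li(10361) ≈ 1285.26. The difference π(x) − Li(x) ≈ -14.26 is typically negative for small/moderate x (Li(x) overestimates), though Littlewood's theorem shows this sign changes infinitely often.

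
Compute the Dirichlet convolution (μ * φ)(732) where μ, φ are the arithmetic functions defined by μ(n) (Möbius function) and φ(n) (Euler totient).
(μ * φ)(732) = 59

Divisors of 732: [1, 2, 3, 4, 6, 12, 61, 122, 183, 244, 366, 732]. For each d | 732:
  d = 1: μ(1) · φ(732/1) = 1 · 240 = 240
  d = 2: μ(2) · φ(732/2) = -1 · 120 = -120
  d = 3: μ(3) · φ(732/3) = -1 · 120 = -120
  d = 4: μ(4) · φ(732/4) = 0 · 120 = 0
  d = 6: μ(6) · φ(732/6) = 1 · 60 = 60
  d = 12: μ(12) · φ(732/12) = 0 · 60 = 0
  d = 61: μ(61) · φ(732/61) = -1 · 4 = -4
  d = 122: μ(122) · φ(732/122) = 1 · 2 = 2
  d = 183: μ(183) · φ(732/183) = 1 · 2 = 2
  d = 244: μ(244) · φ(732/244) = 0 · 2 = 0
  d = 366: μ(366) · φ(732/366) = -1 · 1 = -1
  d = 732: μ(732) · φ(732/732) = 0 · 1 = 0
Summing: (μ * φ)(732) = 240 + -120 + -120 + 0 + 60 + 0 + -4 + 2 + 2 + 0 + -1 + 0 = 59.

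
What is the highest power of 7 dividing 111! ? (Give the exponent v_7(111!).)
v_7(111!) = 17

Legendre's formula: v_p(n!) = Σ_{k ≥ 1} ⌊n / p^k⌋. For p = 7, n = 111, the terms are:
  ⌊111/7^1⌋ = ⌊111/7⌋ = 15
  ⌊111/7^2⌋ = ⌊111/49⌋ = 2
(the next term ⌊111/7^3⌋ = 0, terminating the sum). Summing: v_7(111!) = 15 + 2 = 17.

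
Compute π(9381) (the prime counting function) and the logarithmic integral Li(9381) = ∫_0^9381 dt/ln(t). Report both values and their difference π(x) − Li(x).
π(9381) = 1160;  Li(9381) ≈ 1178.70;  π(x) − Li(x) ≈ -18.70.

Direct count of primes ≤ 9381 gives π(9381) = 1160. Numerical evaluation of the logarithmic integral gives Li(9381) ≈ 1178.70. The difference π(x) − Li(x) ≈ -18.70 is typically negative for small/moderate x (Li(x) overestimates), though Littlewood's theorem shows this sign changes infinitely often.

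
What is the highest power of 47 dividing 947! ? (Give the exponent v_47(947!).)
v_47(947!) = 20

Legendre's formula: v_p(n!) = Σ_{k ≥ 1} ⌊n / p^k⌋. For p = 47, n = 947, the terms are:
  ⌊947/47^1⌋ = ⌊947/47⌋ = 20
(the next term ⌊947/47^2⌋ = 0, terminating the sum). Summing: v_47(947!) = 20 = 20.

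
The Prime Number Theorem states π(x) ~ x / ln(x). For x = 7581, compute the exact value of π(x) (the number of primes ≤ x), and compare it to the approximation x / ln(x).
π(7581) = 962;  x/ln(x) ≈ 848.61;  relative error ≈ 11.79%.

Directly count primes up to 7581: π(7581) = 962. The PNT approximation gives 7581/ln(7581) ≈ 7581/8.93340 ≈ 848.61. Relative error (π(x) − x/ln(x)) / π(x) ≈ 11.79%; the approximation is known to undercount slightly (Li(x) is a better estimate).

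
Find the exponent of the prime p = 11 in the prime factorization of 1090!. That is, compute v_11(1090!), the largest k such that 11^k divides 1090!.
v_11(1090!) = 108

Legendre's formula: v_p(n!) = Σ_{k ≥ 1} ⌊n / p^k⌋. For p = 11, n = 1090, the terms are:
  ⌊1090/11^1⌋ = ⌊1090/11⌋ = 99
  ⌊1090/11^2⌋ = ⌊1090/121⌋ = 9
(the next term ⌊1090/11^3⌋ = 0, terminating the sum). Summing: v_11(1090!) = 99 + 9 = 108.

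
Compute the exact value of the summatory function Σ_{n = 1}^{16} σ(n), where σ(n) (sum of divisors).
Σ_{n ≤ 16} σ(n) = 220

Compute σ(n) for each 1 ≤ n ≤ 16: σ(1) = 1, σ(2) = 3, σ(3) = 4, σ(4) = 7, σ(5) = 6, σ(6) = 12, σ(7) = 8, σ(8) = 15, σ(9) = 13, σ(10) = 18, σ(11) = 12, σ(12) = 28, σ(13) = 14, σ(14) = 24, σ(15) = 24, σ(16) = 31. Summing all 16 values: 220. (Average order: Σ_{n ≤ x} σ(n) ~ (π²/12) x². For x = 16, (π²/12)·16² ≈ 210.55.)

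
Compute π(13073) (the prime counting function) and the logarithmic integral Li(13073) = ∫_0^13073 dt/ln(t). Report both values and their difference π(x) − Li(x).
π(13073) = 1556;  Li(13073) ≈ 1574.81;  π(x) − Li(x) ≈ -18.81.

Direct count of primes ≤ 13073 gives π(13073) = 1556. Numerical evaluation of the logarithmic integral gives Li(13073) ≈ 1574.81. The difference π(x) − Li(x) ≈ -18.81 is typically negative for small/moderate x (Li(x) overestimates), though Littlewood's theorem shows this sign changes infinitely often.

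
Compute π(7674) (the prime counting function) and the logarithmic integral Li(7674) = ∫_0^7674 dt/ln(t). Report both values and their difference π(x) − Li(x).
π(7674) = 973;  Li(7674) ≈ 990.06;  π(x) − Li(x) ≈ -17.06.

Direct count of primes ≤ 7674 gives π(7674) = 973. Numerical evaluation of the logarithmic integral gives Li(7674) ≈ 990.06. The difference π(x) − Li(x) ≈ -17.06 is typically negative for small/moderate x (Li(x) overestimates), though Littlewood's theorem shows this sign changes infinitely often.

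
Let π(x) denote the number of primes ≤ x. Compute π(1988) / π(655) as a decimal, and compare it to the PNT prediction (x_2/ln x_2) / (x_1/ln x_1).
π(1988)/π(655) = 300/119 ≈ 2.5210;  PNT prediction ≈ 2.5914.

π(655) = 119 and π(1988) = 300, so π(1988)/π(655) ≈ 2.5210. The PNT-predicted ratio is (1988/ln(1988)) / (655/ln(655)) ≈ 2.5914. The two agree to within a few percent, as expected.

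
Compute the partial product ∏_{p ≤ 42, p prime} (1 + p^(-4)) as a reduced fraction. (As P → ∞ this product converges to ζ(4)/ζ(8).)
∏ = 48720475991638584141351346569294960399869967650480384/45198307255822366572981630424624077541402100668355625

The primes p ≤ 42 are [2, 3, 5, 7, 11, 13, 17, 19, 23, 29, 31, 37, 41]. For each, (1 + 1/p^4) = (p^4 + 1)/p^4. Multiplying these fractions over p ∈ [2, 3, 5, 7, 11, 13, 17, 19, 23, 29, 31, 37, 41] gives 48720475991638584141351346569294960399869967650480384/45198307255822366572981630424624077541402100668355625. (In the limit P → ∞ this tends to ζ(4)/ζ(8).)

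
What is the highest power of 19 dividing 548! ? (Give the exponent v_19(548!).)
v_19(548!) = 29

Legendre's formula: v_p(n!) = Σ_{k ≥ 1} ⌊n / p^k⌋. For p = 19, n = 548, the terms are:
  ⌊548/19^1⌋ = ⌊548/19⌋ = 28
  ⌊548/19^2⌋ = ⌊548/361⌋ = 1
(the next term ⌊548/19^3⌋ = 0, terminating the sum). Summing: v_19(548!) = 28 + 1 = 29.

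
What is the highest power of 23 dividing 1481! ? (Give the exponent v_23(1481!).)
v_23(1481!) = 66

Legendre's formula: v_p(n!) = Σ_{k ≥ 1} ⌊n / p^k⌋. For p = 23, n = 1481, the terms are:
  ⌊1481/23^1⌋ = ⌊1481/23⌋ = 64
  ⌊1481/23^2⌋ = ⌊1481/529⌋ = 2
(the next term ⌊1481/23^3⌋ = 0, terminating the sum). Summing: v_23(1481!) = 64 + 2 = 66.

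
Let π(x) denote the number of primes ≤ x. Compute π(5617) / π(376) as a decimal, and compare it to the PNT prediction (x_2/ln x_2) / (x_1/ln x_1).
π(5617)/π(376) = 738/74 ≈ 9.9730;  PNT prediction ≈ 10.2601.

π(376) = 74 and π(5617) = 738, so π(5617)/π(376) ≈ 9.9730. The PNT-predicted ratio is (5617/ln(5617)) / (376/ln(376)) ≈ 10.2601. The two agree to within a few percent, as expected.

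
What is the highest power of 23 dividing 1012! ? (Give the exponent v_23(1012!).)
v_23(1012!) = 45

Legendre's formula: v_p(n!) = Σ_{k ≥ 1} ⌊n / p^k⌋. For p = 23, n = 1012, the terms are:
  ⌊1012/23^1⌋ = ⌊1012/23⌋ = 44
  ⌊1012/23^2⌋ = ⌊1012/529⌋ = 1
(the next term ⌊1012/23^3⌋ = 0, terminating the sum). Summing: v_23(1012!) = 44 + 1 = 45.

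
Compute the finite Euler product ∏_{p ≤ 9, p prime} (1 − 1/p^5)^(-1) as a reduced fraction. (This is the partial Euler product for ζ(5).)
∏ = 8508543750/8205616331

The primes p ≤ 9 are [2, 3, 5, 7]. For each prime, (1 − 1/p^5)^(-1) = p^5 / (p^5 − 1). The product is (1 − 1/2^5)^(-1), (1 − 1/3^5)^(-1), (1 − 1/5^5)^(-1), (1 − 1/7^5)^(-1) = ∏ p^5 / (p^5 − 1) = 8508543750/8205616331.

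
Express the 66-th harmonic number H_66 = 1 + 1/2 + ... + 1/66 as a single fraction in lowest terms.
H_66 = 209060999005535159677640233/43787662374178602500420800

Direct summation: H_66 = 1 + 1/2 + ... + 1/66. The least common denominator is lcm(1, ..., 66) = 1182266884102822267511361600; over this denominator the numerator is 1182266884102822267511361600 + 591133442051411133755680800 + 394088961367607422503787200 + 295566721025705566877840400 + 236453376820564453502272320 + 197044480683803711251893600 + 168895269157546038215908800 + 147783360512852783438920200 + 131362987122535807501262400 + 118226688410282226751136160 + 107478807645711115228305600 + 98522240341901855625946800 + 90943606469447866731643200 + 84447634578773019107954400 + 78817792273521484500757440 + 73891680256426391719460100 + 69545110829577780441844800 + 65681493561267903750631200 + 62224572847516961447966400 + 59113344205141113375568080 + 56298423052515346071969600 + 53739403822855557614152800 + 51402908004470533370059200 + 49261120170950927812973400 + 47290675364112890700454464 + 45471803234723933365821600 + 43787662374178602500420800 + 42223817289386509553977200 + 40767823589752491983150400 + 39408896136760742250378720 + 38137641422671686048753600 + 36945840128213195859730050 + 35826269215237038409435200 + 34772555414788890220922400 + 33779053831509207643181760 + 32840746780633951875315600 + 31953159029806007230036800 + 31112286423758480723983200 + 30314535489815955577214400 + 29556672102570556687784040 + 28835777661044445549057600 + 28149211526257673035984800 + 27494578700065634128171200 + 26869701911427778807076400 + 26272597424507161500252480 + 25701454002235266685029600 + 25154614555379197181092800 + 24630560085475463906486700 + 24127895593935148316558400 + 23645337682056445350227232 + 23181703609859260147281600 + 22735901617361966682910800 + 22306922341562684292667200 + 21893831187089301250210400 + 21495761529142223045661120 + 21111908644693254776988600 + 20741524282505653815988800 + 20383911794876245991575200 + 20038421764454614703582400 + 19704448068380371125189360 + 19381424329554463401825600 + 19068820711335843024376800 + 18766141017505115357323200 + 18472920064106597929865025 + 18188721293889573346328640 + 17913134607618519204717600 = 5644646973149449311296286291, so H_66 = 5644646973149449311296286291/1182266884102822267511361600; reducing by gcd(5644646973149449311296286291, 1182266884102822267511361600) = 27 gives 209060999005535159677640233/43787662374178602500420800 ≈ 4.77443. (The PNT-adjacent estimate ln(66) + γ ≈ 4.76687 matches within O(1/n).)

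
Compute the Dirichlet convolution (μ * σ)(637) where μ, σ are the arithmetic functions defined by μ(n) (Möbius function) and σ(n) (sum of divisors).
(μ * σ)(637) = 637

Divisors of 637: [1, 7, 13, 49, 91, 637]. For each d | 637:
  d = 1: μ(1) · σ(637/1) = 1 · 798 = 798
  d = 7: μ(7) · σ(637/7) = -1 · 112 = -112
  d = 13: μ(13) · σ(637/13) = -1 · 57 = -57
  d = 49: μ(49) · σ(637/49) = 0 · 14 = 0
  d = 91: μ(91) · σ(637/91) = 1 · 8 = 8
  d = 637: μ(637) · σ(637/637) = 0 · 1 = 0
Summing: (μ * σ)(637) = 798 + -112 + -57 + 0 + 8 + 0 = 637.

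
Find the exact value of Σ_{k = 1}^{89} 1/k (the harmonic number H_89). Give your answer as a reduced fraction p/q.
H_89 = 3645196481713595484337076792241271893701/718766754945489455304472257065075294400

Direct summation: H_89 = 1 + 1/2 + ... + 1/89. The least common denominator is lcm(1, ..., 89) = 718766754945489455304472257065075294400; over this denominator the numerator is 718766754945489455304472257065075294400 + 359383377472744727652236128532537647200 + 239588918315163151768157419021691764800 + 179691688736372363826118064266268823600 + 143753350989097891060894451413015058880 + 119794459157581575884078709510845882400 + 102680964992212779329210322437867899200 + 89845844368186181913059032133134411800 + 79862972771721050589385806340563921600 + 71876675494548945530447225706507529440 + 65342432267771768664042932460461390400 + 59897229578790787942039354755422941200 + 55289750380422265792651712081928868800 + 51340482496106389664605161218933949600 + 47917783663032630353631483804338352960 + 44922922184093090956529516066567205900 + 42280397349734673841439544533239723200 + 39931486385860525294692903170281960800 + 37829829207657339752866960898161857600 + 35938337747274472765223612853253764720 + 34226988330737593109736774145955966400 + 32671216133885884332021466230230695200 + 31250728475890845882803141611525012800 + 29948614789395393971019677377711470600 + 28750670197819578212178890282603011776 + 27644875190211132896325856040964434400 + 26620990923907016863128602113521307200 + 25670241248053194832302580609466974800 + 24785060515361705355326629553968113600 + 23958891831516315176815741902169176480 + 23186024353080305009821685711776622400 + 22461461092046545478264758033283602950 + 21780810755923922888014310820153796800 + 21140198674867336920719772266619861600 + 20536192998442555865842064487573579840 + 19965743192930262647346451585140980400 + 19426128512040255548769520461218251200 + 18914914603828669876433480449080928800 + 18429916793474088597550570693976289600 + 17969168873637236382611806426626882360 + 17530896462085108665962737977196958400 + 17113494165368796554868387072977983200 + 16715505928964871053592378071280820800 + 16335608066942942166010733115115347600 + 15972594554344210117877161268112784320 + 15625364237945422941401570805762506400 + 15292909679691265006478133129044155200 + 14974307394697696985509838688855735300 + 14668709284601825618458617491123985600 + 14375335098909789106089445141301505888 + 14093465783244891280479848177746574400 + 13822437595105566448162928020482217200 + 13561636885763951986876835038963684800 + 13310495461953508431564301056760653600 + 13068486453554353732808586492092278080 + 12835120624026597416151290304733487400 + 12609943069219113250955653632720619200 + 12392530257680852677663314776984056800 + 12182487371957448394991055204492801600 + 11979445915758157588407870951084588240 + 11783061556483433693515938640411070400 + 11593012176540152504910842855888311200 + 11408996110245864369912258048651988800 + 11230730546023272739132379016641801475 + 11057950076084453158530342416385773760 + 10890405377961961444007155410076898400 + 10727862014111782914992123239777243200 + 10570099337433668460359886133309930800 + 10416909491963615294267713870508337600 + 10268096499221277932921032243786789920 + 10123475421767457116964397986832046400 + 9982871596465131323673225792570490200 + 9846119930760129524718798041987332800 + 9713064256020127774384760230609125600 + 9583556732606526070726296760867670592 + 9457457301914334938216740224540464400 + 9334633181110252666291847494351627200 + 9214958396737044298775285346988144800 + 9098313353740372851955345026140193600 + 8984584436818618191305903213313441180 + 8873663641302338954376200704507102400 + 8765448231042554332981368988598479200 + 8659840421029993437403280205603316800 + 8556747082684398277434193536488991600 + 8456079469946934768287908906647944640 + 8357752964482435526796189035640410400 + 8261686838453901785108876517989371200 + 8167804033471471083005366557557673800 + 8076030954443701744994070304101969600 = 3645196481713595484337076792241271893701, so H_89 = 3645196481713595484337076792241271893701/718766754945489455304472257065075294400 (already in lowest terms) ≈ 5.07146. (The PNT-adjacent estimate ln(89) + γ ≈ 5.06585 matches within O(1/n).)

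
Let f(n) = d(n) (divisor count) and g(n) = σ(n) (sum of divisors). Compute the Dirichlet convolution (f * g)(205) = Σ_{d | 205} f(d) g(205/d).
(d * σ)(205) = 352

Divisors of 205: [1, 5, 41, 205]. For each d | 205:
  d = 1: d(1) · σ(205/1) = 1 · 252 = 252
  d = 5: d(5) · σ(205/5) = 2 · 42 = 84
  d = 41: d(41) · σ(205/41) = 2 · 6 = 12
  d = 205: d(205) · σ(205/205) = 4 · 1 = 4
Summing: (d * σ)(205) = 252 + 84 + 12 + 4 = 352.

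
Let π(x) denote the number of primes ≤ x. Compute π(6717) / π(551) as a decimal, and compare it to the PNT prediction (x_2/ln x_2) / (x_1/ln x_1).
π(6717)/π(551) = 866/101 ≈ 8.5743;  PNT prediction ≈ 8.7313.

π(551) = 101 and π(6717) = 866, so π(6717)/π(551) ≈ 8.5743. The PNT-predicted ratio is (6717/ln(6717)) / (551/ln(551)) ≈ 8.7313. The two agree to within a few percent, as expected.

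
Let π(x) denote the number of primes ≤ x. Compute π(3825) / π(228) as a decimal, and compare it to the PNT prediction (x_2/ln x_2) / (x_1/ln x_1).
π(3825)/π(228) = 531/49 ≈ 10.8367;  PNT prediction ≈ 11.0415.

π(228) = 49 and π(3825) = 531, so π(3825)/π(228) ≈ 10.8367. The PNT-predicted ratio is (3825/ln(3825)) / (228/ln(228)) ≈ 11.0415. The two agree to within a few percent, as expected.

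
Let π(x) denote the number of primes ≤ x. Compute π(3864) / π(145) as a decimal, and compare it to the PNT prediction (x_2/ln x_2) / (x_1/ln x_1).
π(3864)/π(145) = 536/34 ≈ 15.7647;  PNT prediction ≈ 16.0569.

π(145) = 34 and π(3864) = 536, so π(3864)/π(145) ≈ 15.7647. The PNT-predicted ratio is (3864/ln(3864)) / (145/ln(145)) ≈ 16.0569. The two agree to within a few percent, as expected.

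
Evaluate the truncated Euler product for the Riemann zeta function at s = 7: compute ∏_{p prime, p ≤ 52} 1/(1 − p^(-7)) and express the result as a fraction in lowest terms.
∏ = 23382886769632432571789841128782562016512130510871147719864543051070039135878767058418261603816212645625/23189273096315310437319062436725495011112024414316439805760324840606793884675752039664775666767203598336

The primes p ≤ 52 are [2, 3, 5, 7, 11, 13, 17, 19, 23, 29, 31, 37, 41, 43, 47]. For each prime, (1 − 1/p^7)^(-1) = p^7 / (p^7 − 1). The product is (1 − 1/2^7)^(-1), (1 − 1/3^7)^(-1), (1 − 1/5^7)^(-1), (1 − 1/7^7)^(-1), (1 − 1/11^7)^(-1), (1 − 1/13^7)^(-1), (1 − 1/17^7)^(-1), (1 − 1/19^7)^(-1), (1 − 1/23^7)^(-1), (1 − 1/29^7)^(-1), (1 − 1/31^7)^(-1), (1 − 1/37^7)^(-1), (1 − 1/41^7)^(-1), (1 − 1/43^7)^(-1), (1 − 1/47^7)^(-1) = ∏ p^7 / (p^7 − 1) = 23382886769632432571789841128782562016512130510871147719864543051070039135878767058418261603816212645625/23189273096315310437319062436725495011112024414316439805760324840606793884675752039664775666767203598336.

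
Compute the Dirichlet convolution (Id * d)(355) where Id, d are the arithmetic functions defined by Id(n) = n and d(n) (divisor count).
(Id * d)(355) = 511

Divisors of 355: [1, 5, 71, 355]. For each d | 355:
  d = 1: Id(1) · d(355/1) = 1 · 4 = 4
  d = 5: Id(5) · d(355/5) = 5 · 2 = 10
  d = 71: Id(71) · d(355/71) = 71 · 2 = 142
  d = 355: Id(355) · d(355/355) = 355 · 1 = 355
Summing: (Id * d)(355) = 4 + 10 + 142 + 355 = 511.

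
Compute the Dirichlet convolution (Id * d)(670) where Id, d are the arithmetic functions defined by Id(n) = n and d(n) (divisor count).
(Id * d)(670) = 1932

Divisors of 670: [1, 2, 5, 10, 67, 134, 335, 670]. For each d | 670:
  d = 1: Id(1) · d(670/1) = 1 · 8 = 8
  d = 2: Id(2) · d(670/2) = 2 · 4 = 8
  d = 5: Id(5) · d(670/5) = 5 · 4 = 20
  d = 10: Id(10) · d(670/10) = 10 · 2 = 20
  d = 67: Id(67) · d(670/67) = 67 · 4 = 268
  d = 134: Id(134) · d(670/134) = 134 · 2 = 268
  d = 335: Id(335) · d(670/335) = 335 · 2 = 670
  d = 670: Id(670) · d(670/670) = 670 · 1 = 670
Summing: (Id * d)(670) = 8 + 8 + 20 + 20 + 268 + 268 + 670 + 670 = 1932.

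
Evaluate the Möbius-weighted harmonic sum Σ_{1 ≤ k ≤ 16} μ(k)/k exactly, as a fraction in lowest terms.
Σ μ(k)/k = 304/5005

Values of μ(k) for 1 ≤ k ≤ 16: μ(1) = 1, μ(2) = -1, μ(3) = -1, μ(5) = -1, μ(6) = 1, μ(7) = -1, μ(10) = 1, μ(11) = -1, μ(13) = -1, μ(14) = 1, μ(15) = 1, with μ = 0 on non-squarefree integers. Summing μ(k)/k for k where μ(k) ≠ 0 gives 304/5005 ≈ 0.0607. (PNT ⟺ this sum → 0 as n → ∞.)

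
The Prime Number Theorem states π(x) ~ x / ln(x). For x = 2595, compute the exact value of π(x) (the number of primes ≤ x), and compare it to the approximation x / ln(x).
π(2595) = 378;  x/ln(x) ≈ 330.10;  relative error ≈ 12.67%.

Directly count primes up to 2595: π(2595) = 378. The PNT approximation gives 2595/ln(2595) ≈ 2595/7.86134 ≈ 330.10. Relative error (π(x) − x/ln(x)) / π(x) ≈ 12.67%; the approximation is known to undercount slightly (Li(x) is a better estimate).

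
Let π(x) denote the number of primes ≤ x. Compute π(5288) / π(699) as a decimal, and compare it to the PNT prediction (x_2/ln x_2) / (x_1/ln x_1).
π(5288)/π(699) = 701/125 ≈ 5.6080;  PNT prediction ≈ 5.7795.

π(699) = 125 and π(5288) = 701, so π(5288)/π(699) ≈ 5.6080. The PNT-predicted ratio is (5288/ln(5288)) / (699/ln(699)) ≈ 5.7795. The two agree to within a few percent, as expected.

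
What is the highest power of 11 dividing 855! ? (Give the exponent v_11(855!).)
v_11(855!) = 84

Legendre's formula: v_p(n!) = Σ_{k ≥ 1} ⌊n / p^k⌋. For p = 11, n = 855, the terms are:
  ⌊855/11^1⌋ = ⌊855/11⌋ = 77
  ⌊855/11^2⌋ = ⌊855/121⌋ = 7
(the next term ⌊855/11^3⌋ = 0, terminating the sum). Summing: v_11(855!) = 77 + 7 = 84.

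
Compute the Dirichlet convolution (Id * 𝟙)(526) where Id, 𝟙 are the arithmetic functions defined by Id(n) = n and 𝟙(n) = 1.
(Id * 𝟙)(526) = 792

Divisors of 526: [1, 2, 263, 526]. For each d | 526:
  d = 1: Id(1) · 𝟙(526/1) = 1 · 1 = 1
  d = 2: Id(2) · 𝟙(526/2) = 2 · 1 = 2
  d = 263: Id(263) · 𝟙(526/263) = 263 · 1 = 263
  d = 526: Id(526) · 𝟙(526/526) = 526 · 1 = 526
Summing: (Id * 𝟙)(526) = 1 + 2 + 263 + 526 = 792.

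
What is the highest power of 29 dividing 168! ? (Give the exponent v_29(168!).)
v_29(168!) = 5

Legendre's formula: v_p(n!) = Σ_{k ≥ 1} ⌊n / p^k⌋. For p = 29, n = 168, the terms are:
  ⌊168/29^1⌋ = ⌊168/29⌋ = 5
(the next term ⌊168/29^2⌋ = 0, terminating the sum). Summing: v_29(168!) = 5 = 5.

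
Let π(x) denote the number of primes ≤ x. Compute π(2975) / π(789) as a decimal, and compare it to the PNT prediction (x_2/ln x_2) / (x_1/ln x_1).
π(2975)/π(789) = 429/138 ≈ 3.1087;  PNT prediction ≈ 3.1449.

π(789) = 138 and π(2975) = 429, so π(2975)/π(789) ≈ 3.1087. The PNT-predicted ratio is (2975/ln(2975)) / (789/ln(789)) ≈ 3.1449. The two agree to within a few percent, as expected.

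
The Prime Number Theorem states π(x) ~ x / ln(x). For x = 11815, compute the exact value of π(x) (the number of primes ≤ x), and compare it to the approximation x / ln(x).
π(11815) = 1416;  x/ln(x) ≈ 1259.98;  relative error ≈ 11.02%.

Directly count primes up to 11815: π(11815) = 1416. The PNT approximation gives 11815/ln(11815) ≈ 11815/9.37713 ≈ 1259.98. Relative error (π(x) − x/ln(x)) / π(x) ≈ 11.02%; the approximation is known to undercount slightly (Li(x) is a better estimate).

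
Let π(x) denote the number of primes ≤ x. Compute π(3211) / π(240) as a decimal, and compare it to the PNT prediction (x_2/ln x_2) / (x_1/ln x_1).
π(3211)/π(240) = 454/52 ≈ 8.7308;  PNT prediction ≈ 9.0814.

π(240) = 52 and π(3211) = 454, so π(3211)/π(240) ≈ 8.7308. The PNT-predicted ratio is (3211/ln(3211)) / (240/ln(240)) ≈ 9.0814. The two agree to within a few percent, as expected.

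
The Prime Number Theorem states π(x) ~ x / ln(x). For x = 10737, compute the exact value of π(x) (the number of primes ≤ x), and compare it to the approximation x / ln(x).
π(10737) = 1309;  x/ln(x) ≈ 1156.82;  relative error ≈ 11.63%.

Directly count primes up to 10737: π(10737) = 1309. The PNT approximation gives 10737/ln(10737) ≈ 10737/9.28145 ≈ 1156.82. Relative error (π(x) − x/ln(x)) / π(x) ≈ 11.63%; the approximation is known to undercount slightly (Li(x) is a better estimate).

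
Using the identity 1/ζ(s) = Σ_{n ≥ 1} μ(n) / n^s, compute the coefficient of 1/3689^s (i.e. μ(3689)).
μ(3689) = -1

Factor n = 3689 = 7 · 17 · 31. μ(n) = 0 if any exponent ≥ 2 (not squarefree); otherwise μ(n) = (−1)^{ω(n)} where ω(n) is the number of distinct prime factors. Applying: μ(3689) = -1.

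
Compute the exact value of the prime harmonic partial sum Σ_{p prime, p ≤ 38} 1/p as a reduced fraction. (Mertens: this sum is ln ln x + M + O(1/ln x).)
Σ 1/p = 11819186711467/7420738134810

π(38) = 12, so the primes ≤ 38 are [2, 3, 5, 7, 11, 13, 17, 19, 23, 29, 31, 37]. Summing 1/p over these primes: 11819186711467/7420738134810 ≈ 1.5927. Mertens estimate ln ln(38) + 0.2615 ≈ 1.5528.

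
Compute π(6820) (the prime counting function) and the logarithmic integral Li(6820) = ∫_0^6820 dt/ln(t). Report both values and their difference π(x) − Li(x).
π(6820) = 876;  Li(6820) ≈ 893.97;  π(x) − Li(x) ≈ -17.97.

Direct count of primes ≤ 6820 gives π(6820) = 876. Numerical evaluation of the logarithmic integral gives Li(6820) ≈ 893.97. The difference π(x) − Li(x) ≈ -17.97 is typically negative for small/moderate x (Li(x) overestimates), though Littlewood's theorem shows this sign changes infinitely often.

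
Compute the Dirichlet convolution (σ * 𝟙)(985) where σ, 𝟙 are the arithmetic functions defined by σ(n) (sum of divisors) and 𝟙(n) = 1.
(σ * 𝟙)(985) = 1393

Divisors of 985: [1, 5, 197, 985]. For each d | 985:
  d = 1: σ(1) · 𝟙(985/1) = 1 · 1 = 1
  d = 5: σ(5) · 𝟙(985/5) = 6 · 1 = 6
  d = 197: σ(197) · 𝟙(985/197) = 198 · 1 = 198
  d = 985: σ(985) · 𝟙(985/985) = 1188 · 1 = 1188
Summing: (σ * 𝟙)(985) = 1 + 6 + 198 + 1188 = 1393.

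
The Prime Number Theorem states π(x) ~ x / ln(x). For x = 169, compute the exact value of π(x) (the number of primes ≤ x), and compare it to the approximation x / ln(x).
π(169) = 39;  x/ln(x) ≈ 32.94;  relative error ≈ 15.53%.

Directly count primes up to 169: π(169) = 39. The PNT approximation gives 169/ln(169) ≈ 169/5.12990 ≈ 32.94. Relative error (π(x) − x/ln(x)) / π(x) ≈ 15.53%; the approximation is known to undercount slightly (Li(x) is a better estimate).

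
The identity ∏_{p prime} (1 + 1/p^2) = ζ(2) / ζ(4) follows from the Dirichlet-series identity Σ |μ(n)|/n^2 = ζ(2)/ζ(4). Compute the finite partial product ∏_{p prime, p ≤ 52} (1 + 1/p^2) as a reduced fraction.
∏ = 101793085732936000000000/67237345888235944242129

The primes p ≤ 52 are [2, 3, 5, 7, 11, 13, 17, 19, 23, 29, 31, 37, 41, 43, 47]. For each, (1 + 1/p^2) = (p^2 + 1)/p^2. Multiplying these fractions over p ∈ [2, 3, 5, 7, 11, 13, 17, 19, 23, 29, 31, 37, 41, 43, 47] gives 101793085732936000000000/67237345888235944242129. (In the limit P → ∞ this tends to ζ(2)/ζ(4).)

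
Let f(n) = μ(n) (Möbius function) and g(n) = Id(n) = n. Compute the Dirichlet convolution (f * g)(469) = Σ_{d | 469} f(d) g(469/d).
(μ * Id)(469) = 396

Divisors of 469: [1, 7, 67, 469]. For each d | 469:
  d = 1: μ(1) · Id(469/1) = 1 · 469 = 469
  d = 7: μ(7) · Id(469/7) = -1 · 67 = -67
  d = 67: μ(67) · Id(469/67) = -1 · 7 = -7
  d = 469: μ(469) · Id(469/469) = 1 · 1 = 1
Summing: (μ * Id)(469) = 469 + -67 + -7 + 1 = 396.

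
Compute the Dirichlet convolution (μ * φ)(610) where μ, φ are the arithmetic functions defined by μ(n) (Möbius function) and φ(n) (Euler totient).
(μ * φ)(610) = 0

Divisors of 610: [1, 2, 5, 10, 61, 122, 305, 610]. For each d | 610:
  d = 1: μ(1) · φ(610/1) = 1 · 240 = 240
  d = 2: μ(2) · φ(610/2) = -1 · 240 = -240
  d = 5: μ(5) · φ(610/5) = -1 · 60 = -60
  d = 10: μ(10) · φ(610/10) = 1 · 60 = 60
  d = 61: μ(61) · φ(610/61) = -1 · 4 = -4
  d = 122: μ(122) · φ(610/122) = 1 · 4 = 4
  d = 305: μ(305) · φ(610/305) = 1 · 1 = 1
  d = 610: μ(610) · φ(610/610) = -1 · 1 = -1
Summing: (μ * φ)(610) = 240 + -240 + -60 + 60 + -4 + 4 + 1 + -1 = 0.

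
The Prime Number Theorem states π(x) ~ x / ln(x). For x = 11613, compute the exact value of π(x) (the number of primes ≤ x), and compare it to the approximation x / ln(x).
π(11613) = 1396;  x/ln(x) ≈ 1240.72;  relative error ≈ 11.12%.

Directly count primes up to 11613: π(11613) = 1396. The PNT approximation gives 11613/ln(11613) ≈ 11613/9.35988 ≈ 1240.72. Relative error (π(x) − x/ln(x)) / π(x) ≈ 11.12%; the approximation is known to undercount slightly (Li(x) is a better estimate).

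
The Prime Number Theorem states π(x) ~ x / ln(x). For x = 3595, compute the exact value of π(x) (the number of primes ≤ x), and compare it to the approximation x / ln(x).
π(3595) = 503;  x/ln(x) ≈ 439.09;  relative error ≈ 12.70%.

Directly count primes up to 3595: π(3595) = 503. The PNT approximation gives 3595/ln(3595) ≈ 3595/8.18730 ≈ 439.09. Relative error (π(x) − x/ln(x)) / π(x) ≈ 12.70%; the approximation is known to undercount slightly (Li(x) is a better estimate).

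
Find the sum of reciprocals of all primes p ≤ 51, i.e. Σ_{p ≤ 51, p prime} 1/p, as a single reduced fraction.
Σ 1/p = 1021729465586766997/614889782588491410

π(51) = 15, so the primes ≤ 51 are [2, 3, 5, 7, 11, 13, 17, 19, 23, 29, 31, 37, 41, 43, 47]. Summing 1/p over these primes: 1021729465586766997/614889782588491410 ≈ 1.6616. Mertens estimate ln ln(51) + 0.2615 ≈ 1.6306.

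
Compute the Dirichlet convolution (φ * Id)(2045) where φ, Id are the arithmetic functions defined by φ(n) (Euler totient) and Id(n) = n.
(φ * Id)(2045) = 7353

Divisors of 2045: [1, 5, 409, 2045]. For each d | 2045:
  d = 1: φ(1) · Id(2045/1) = 1 · 2045 = 2045
  d = 5: φ(5) · Id(2045/5) = 4 · 409 = 1636
  d = 409: φ(409) · Id(2045/409) = 408 · 5 = 2040
  d = 2045: φ(2045) · Id(2045/2045) = 1632 · 1 = 1632
Summing: (φ * Id)(2045) = 2045 + 1636 + 2040 + 1632 = 7353.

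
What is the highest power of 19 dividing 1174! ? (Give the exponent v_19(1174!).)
v_19(1174!) = 64

Legendre's formula: v_p(n!) = Σ_{k ≥ 1} ⌊n / p^k⌋. For p = 19, n = 1174, the terms are:
  ⌊1174/19^1⌋ = ⌊1174/19⌋ = 61
  ⌊1174/19^2⌋ = ⌊1174/361⌋ = 3
(the next term ⌊1174/19^3⌋ = 0, terminating the sum). Summing: v_19(1174!) = 61 + 3 = 64.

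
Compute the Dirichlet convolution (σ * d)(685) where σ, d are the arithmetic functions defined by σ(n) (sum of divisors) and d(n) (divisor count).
(σ * d)(685) = 1120

Divisors of 685: [1, 5, 137, 685]. For each d | 685:
  d = 1: σ(1) · d(685/1) = 1 · 4 = 4
  d = 5: σ(5) · d(685/5) = 6 · 2 = 12
  d = 137: σ(137) · d(685/137) = 138 · 2 = 276
  d = 685: σ(685) · d(685/685) = 828 · 1 = 828
Summing: (σ * d)(685) = 4 + 12 + 276 + 828 = 1120.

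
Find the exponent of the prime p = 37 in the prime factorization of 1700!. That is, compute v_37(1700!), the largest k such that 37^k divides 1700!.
v_37(1700!) = 46

Legendre's formula: v_p(n!) = Σ_{k ≥ 1} ⌊n / p^k⌋. For p = 37, n = 1700, the terms are:
  ⌊1700/37^1⌋ = ⌊1700/37⌋ = 45
  ⌊1700/37^2⌋ = ⌊1700/1369⌋ = 1
(the next term ⌊1700/37^3⌋ = 0, terminating the sum). Summing: v_37(1700!) = 45 + 1 = 46.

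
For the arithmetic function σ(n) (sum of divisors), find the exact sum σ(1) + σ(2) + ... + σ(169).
Σ_{n ≤ 169} σ(n) = 23538

Compute σ(n) for each 1 ≤ n ≤ 169: σ(1) = 1, σ(2) = 3, σ(3) = 4, σ(4) = 7, σ(5) = 6, σ(6) = 12, σ(7) = 8, σ(8) = 15, σ(9) = 13, σ(10) = 18, σ(11) = 12, σ(12) = 28, σ(13) = 14, σ(14) = 24, σ(15) = 24, σ(16) = 31, σ(17) = 18, σ(18) = 39, σ(19) = 20, σ(20) = 42, σ(21) = 32, σ(22) = 36, σ(23) = 24, σ(24) = 60, σ(25) = 31, σ(26) = 42, σ(27) = 40, σ(28) = 56, σ(29) = 30, σ(30) = 72, σ(31) = 32, σ(32) = 63, σ(33) = 48, σ(34) = 54, σ(35) = 48, σ(36) = 91, σ(37) = 38, σ(38) = 60, σ(39) = 56, σ(40) = 90, σ(41) = 42, σ(42) = 96, σ(43) = 44, σ(44) = 84, σ(45) = 78, σ(46) = 72, σ(47) = 48, σ(48) = 124, σ(49) = 57, σ(50) = 93, σ(51) = 72, σ(52) = 98, σ(53) = 54, σ(54) = 120, σ(55) = 72, σ(56) = 120, σ(57) = 80, σ(58) = 90, σ(59) = 60, σ(60) = 168, σ(61) = 62, σ(62) = 96, σ(63) = 104, σ(64) = 127, σ(65) = 84, σ(66) = 144, σ(67) = 68, σ(68) = 126, σ(69) = 96, σ(70) = 144, σ(71) = 72, σ(72) = 195, σ(73) = 74, σ(74) = 114, σ(75) = 124, σ(76) = 140, σ(77) = 96, σ(78) = 168, σ(79) = 80, σ(80) = 186, σ(81) = 121, σ(82) = 126, σ(83) = 84, σ(84) = 224, σ(85) = 108, σ(86) = 132, σ(87) = 120, σ(88) = 180, σ(89) = 90, σ(90) = 234, σ(91) = 112, σ(92) = 168, σ(93) = 128, σ(94) = 144, σ(95) = 120, σ(96) = 252, σ(97) = 98, σ(98) = 171, σ(99) = 156, σ(100) = 217, σ(101) = 102, σ(102) = 216, σ(103) = 104, σ(104) = 210, σ(105) = 192, σ(106) = 162, σ(107) = 108, σ(108) = 280, σ(109) = 110, σ(110) = 216, σ(111) = 152, σ(112) = 248, σ(113) = 114, σ(114) = 240, σ(115) = 144, σ(116) = 210, σ(117) = 182, σ(118) = 180, σ(119) = 144, σ(120) = 360, σ(121) = 133, σ(122) = 186, σ(123) = 168, σ(124) = 224, σ(125) = 156, σ(126) = 312, σ(127) = 128, σ(128) = 255, σ(129) = 176, σ(130) = 252, σ(131) = 132, σ(132) = 336, σ(133) = 160, σ(134) = 204, σ(135) = 240, σ(136) = 270, σ(137) = 138, σ(138) = 288, σ(139) = 140, σ(140) = 336, σ(141) = 192, σ(142) = 216, σ(143) = 168, σ(144) = 403, σ(145) = 180, σ(146) = 222, σ(147) = 228, σ(148) = 266, σ(149) = 150, σ(150) = 372, σ(151) = 152, σ(152) = 300, σ(153) = 234, σ(154) = 288, σ(155) = 192, σ(156) = 392, σ(157) = 158, σ(158) = 240, σ(159) = 216, σ(160) = 378, σ(161) = 192, σ(162) = 363, σ(163) = 164, σ(164) = 294, σ(165) = 288, σ(166) = 252, σ(167) = 168, σ(168) = 480, σ(169) = 183. Summing all 169 values: 23538. (Average order: Σ_{n ≤ x} σ(n) ~ (π²/12) x². For x = 169, (π²/12)·169² ≈ 23490.48.)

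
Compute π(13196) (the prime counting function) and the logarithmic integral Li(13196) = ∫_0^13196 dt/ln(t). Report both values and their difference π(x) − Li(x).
π(13196) = 1570;  Li(13196) ≈ 1587.78;  π(x) − Li(x) ≈ -17.78.

Direct count of primes ≤ 13196 gives π(13196) = 1570. Numerical evaluation of the logarithmic integral gives Li(13196) ≈ 1587.78. The difference π(x) − Li(x) ≈ -17.78 is typically negative for small/moderate x (Li(x) overestimates), though Littlewood's theorem shows this sign changes infinitely often.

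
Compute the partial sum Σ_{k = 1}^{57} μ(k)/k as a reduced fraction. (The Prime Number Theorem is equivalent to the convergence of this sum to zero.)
Σ μ(k)/k = 519973962150962777/32589158477190044730

Values of μ(k) for 1 ≤ k ≤ 57: μ(1) = 1, μ(2) = -1, μ(3) = -1, μ(5) = -1, μ(6) = 1, μ(7) = -1, μ(10) = 1, μ(11) = -1, μ(13) = -1, μ(14) = 1, μ(15) = 1, μ(17) = -1, μ(19) = -1, μ(21) = 1, μ(22) = 1, μ(23) = -1, μ(26) = 1, μ(29) = -1, μ(30) = -1, μ(31) = -1, μ(33) = 1, μ(34) = 1, μ(35) = 1, μ(37) = -1, μ(38) = 1, μ(39) = 1, μ(41) = -1, μ(42) = -1, μ(43) = -1, μ(46) = 1, μ(47) = -1, μ(51) = 1, μ(53) = -1, μ(55) = 1, μ(57) = 1, with μ = 0 on non-squarefree integers. Summing μ(k)/k for k where μ(k) ≠ 0 gives 519973962150962777/32589158477190044730 ≈ 0.0160. (PNT ⟺ this sum → 0 as n → ∞.)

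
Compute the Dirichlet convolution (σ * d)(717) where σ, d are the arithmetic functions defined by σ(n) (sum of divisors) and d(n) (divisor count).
(σ * d)(717) = 1452

Divisors of 717: [1, 3, 239, 717]. For each d | 717:
  d = 1: σ(1) · d(717/1) = 1 · 4 = 4
  d = 3: σ(3) · d(717/3) = 4 · 2 = 8
  d = 239: σ(239) · d(717/239) = 240 · 2 = 480
  d = 717: σ(717) · d(717/717) = 960 · 1 = 960
Summing: (σ * d)(717) = 4 + 8 + 480 + 960 = 1452.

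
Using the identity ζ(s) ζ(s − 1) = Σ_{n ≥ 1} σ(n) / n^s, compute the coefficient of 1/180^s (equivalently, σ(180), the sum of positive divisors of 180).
σ(180) = 546

In the product (Σ m^0/m^s)(Σ k / k^s) = Σ (Σ_{d | n} d) / n^s, the coefficient of 1/n^s is σ(n) = Σ_{d | n} d. For n = 180, divisors are [1, 2, 3, 4, 5, 6, 9, 10, 12, 15, 18, 20, 30, 36, 45, 60, 90, 180]; summing: σ(180) = 546.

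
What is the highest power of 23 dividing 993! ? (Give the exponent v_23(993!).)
v_23(993!) = 44

Legendre's formula: v_p(n!) = Σ_{k ≥ 1} ⌊n / p^k⌋. For p = 23, n = 993, the terms are:
  ⌊993/23^1⌋ = ⌊993/23⌋ = 43
  ⌊993/23^2⌋ = ⌊993/529⌋ = 1
(the next term ⌊993/23^3⌋ = 0, terminating the sum). Summing: v_23(993!) = 43 + 1 = 44.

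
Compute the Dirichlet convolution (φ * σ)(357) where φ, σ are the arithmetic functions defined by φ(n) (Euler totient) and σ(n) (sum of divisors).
(φ * σ)(357) = 2856

Divisors of 357: [1, 3, 7, 17, 21, 51, 119, 357]. For each d | 357:
  d = 1: φ(1) · σ(357/1) = 1 · 576 = 576
  d = 3: φ(3) · σ(357/3) = 2 · 144 = 288
  d = 7: φ(7) · σ(357/7) = 6 · 72 = 432
  d = 17: φ(17) · σ(357/17) = 16 · 32 = 512
  d = 21: φ(21) · σ(357/21) = 12 · 18 = 216
  d = 51: φ(51) · σ(357/51) = 32 · 8 = 256
  d = 119: φ(119) · σ(357/119) = 96 · 4 = 384
  d = 357: φ(357) · σ(357/357) = 192 · 1 = 192
Summing: (φ * σ)(357) = 576 + 288 + 432 + 512 + 216 + 256 + 384 + 192 = 2856.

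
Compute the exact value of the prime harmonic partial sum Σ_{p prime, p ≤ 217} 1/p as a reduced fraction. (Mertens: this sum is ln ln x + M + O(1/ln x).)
Σ 1/p = 3215488142498485484492183158345029261034221047849345857469577412562094716564064084247/1645783550795210387735581011435590727981167322669649249414629852197255934130751870910

π(217) = 47, so the primes ≤ 217 are [2, 3, 5, 7, 11, 13, 17, 19, 23, 29, 31, 37, 41, 43, 47, 53, 59, 61, 67, 71, 73, 79, 83, 89, 97, 101, 103, 107, 109, 113, 127, 131, 137, 139, 149, 151, 157, 163, 167, 173, 179, 181, 191, 193, 197, 199, 211]. Summing 1/p over these primes: 3215488142498485484492183158345029261034221047849345857469577412562094716564064084247/1645783550795210387735581011435590727981167322669649249414629852197255934130751870910 ≈ 1.9538. Mertens estimate ln ln(217) + 0.2615 ≈ 1.9442.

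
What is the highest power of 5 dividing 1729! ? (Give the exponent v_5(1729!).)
v_5(1729!) = 429

Legendre's formula: v_p(n!) = Σ_{k ≥ 1} ⌊n / p^k⌋. For p = 5, n = 1729, the terms are:
  ⌊1729/5^1⌋ = ⌊1729/5⌋ = 345
  ⌊1729/5^2⌋ = ⌊1729/25⌋ = 69
  ⌊1729/5^3⌋ = ⌊1729/125⌋ = 13
  ⌊1729/5^4⌋ = ⌊1729/625⌋ = 2
(the next term ⌊1729/5^5⌋ = 0, terminating the sum). Summing: v_5(1729!) = 345 + 69 + 13 + 2 = 429.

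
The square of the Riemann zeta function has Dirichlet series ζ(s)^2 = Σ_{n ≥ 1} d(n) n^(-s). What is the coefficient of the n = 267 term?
d(267) = 4

ζ(s)^2 = (Σ 1/m^s)(Σ 1/k^s). The coefficient of 1/n^s in the product is the number of ordered pairs (m, k) with mk = n, which equals d(n). For n = 267, divisors are [1, 3, 89, 267], so d(267) = 4.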